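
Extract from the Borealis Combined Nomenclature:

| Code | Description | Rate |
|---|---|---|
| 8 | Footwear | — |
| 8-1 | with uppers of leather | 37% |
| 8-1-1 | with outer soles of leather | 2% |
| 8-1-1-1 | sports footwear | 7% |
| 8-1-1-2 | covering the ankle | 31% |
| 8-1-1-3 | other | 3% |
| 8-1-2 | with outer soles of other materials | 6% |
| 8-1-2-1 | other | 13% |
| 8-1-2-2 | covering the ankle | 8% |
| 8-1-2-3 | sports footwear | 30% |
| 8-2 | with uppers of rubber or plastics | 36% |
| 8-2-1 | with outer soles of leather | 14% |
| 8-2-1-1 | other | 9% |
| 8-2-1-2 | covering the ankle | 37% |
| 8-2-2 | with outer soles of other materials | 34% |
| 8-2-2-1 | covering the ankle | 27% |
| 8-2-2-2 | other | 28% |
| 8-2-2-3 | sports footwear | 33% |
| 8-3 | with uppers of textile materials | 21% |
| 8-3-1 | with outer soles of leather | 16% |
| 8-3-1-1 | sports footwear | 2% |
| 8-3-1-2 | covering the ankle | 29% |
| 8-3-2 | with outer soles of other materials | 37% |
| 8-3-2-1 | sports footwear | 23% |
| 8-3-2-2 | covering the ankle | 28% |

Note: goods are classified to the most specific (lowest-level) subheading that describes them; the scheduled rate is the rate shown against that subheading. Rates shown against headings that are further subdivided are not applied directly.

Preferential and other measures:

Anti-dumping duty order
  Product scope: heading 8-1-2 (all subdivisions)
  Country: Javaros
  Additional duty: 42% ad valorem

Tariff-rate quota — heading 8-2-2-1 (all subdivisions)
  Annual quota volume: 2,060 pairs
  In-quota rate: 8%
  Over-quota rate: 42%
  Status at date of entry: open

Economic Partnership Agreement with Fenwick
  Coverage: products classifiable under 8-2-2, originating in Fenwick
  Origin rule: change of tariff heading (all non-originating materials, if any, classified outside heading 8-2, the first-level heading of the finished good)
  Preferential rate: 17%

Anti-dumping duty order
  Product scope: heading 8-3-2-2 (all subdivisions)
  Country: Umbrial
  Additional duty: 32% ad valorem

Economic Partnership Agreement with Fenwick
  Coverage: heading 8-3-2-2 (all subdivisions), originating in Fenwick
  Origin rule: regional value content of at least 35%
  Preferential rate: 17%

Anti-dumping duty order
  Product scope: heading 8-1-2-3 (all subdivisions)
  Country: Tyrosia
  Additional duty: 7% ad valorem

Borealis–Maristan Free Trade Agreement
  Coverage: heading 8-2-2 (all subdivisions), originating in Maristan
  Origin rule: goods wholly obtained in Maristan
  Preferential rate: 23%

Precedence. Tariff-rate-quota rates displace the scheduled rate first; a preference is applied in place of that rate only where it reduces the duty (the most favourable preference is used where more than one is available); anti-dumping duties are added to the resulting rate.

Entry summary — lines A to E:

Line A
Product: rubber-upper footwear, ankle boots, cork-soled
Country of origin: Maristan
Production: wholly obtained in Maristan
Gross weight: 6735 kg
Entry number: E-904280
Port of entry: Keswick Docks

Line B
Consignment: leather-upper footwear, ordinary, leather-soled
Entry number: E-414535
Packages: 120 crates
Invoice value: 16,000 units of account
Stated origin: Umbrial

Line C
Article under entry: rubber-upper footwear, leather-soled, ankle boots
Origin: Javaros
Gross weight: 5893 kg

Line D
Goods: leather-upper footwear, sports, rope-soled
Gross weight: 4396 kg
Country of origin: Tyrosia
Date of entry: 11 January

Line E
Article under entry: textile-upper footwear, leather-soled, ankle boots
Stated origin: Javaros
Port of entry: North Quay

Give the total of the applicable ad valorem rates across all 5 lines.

Line A: rubber-upper → 8-2; cork-soled → 8-2-2; ankle boots → 8-2-2-1. Scheduled 27%. quota on 8-2-2-1 open → in-quota 8%; Maristan agreement on 8-2-2: wholly obtained → 23% available; preference 23% not lower than 8% → no reduction. → 8%.
Line B: leather-upper → 8-1; leather-soled → 8-1-1; ordinary → 8-1-1-3. Scheduled 3%. No special measure applies. → 3%.
Line C: rubber-upper → 8-2; leather-soled → 8-2-1; ankle boots → 8-2-1-2. Scheduled 37%. No special measure applies. → 37%.
Line D: leather-upper → 8-1; rope-soled → 8-1-2; sports → 8-1-2-3. Scheduled 30%. anti-dumping (Tyrosia, 8-1-2-3): +7%; total 30% + 7% = 37%. → 37%.
Line E: textile-upper → 8-3; leather-soled → 8-3-1; ankle boots → 8-3-1-2. Scheduled 29%. No special measure applies. → 29%.
Sum: 8% + 3% + 37% + 37% + 29% = 114%.

114%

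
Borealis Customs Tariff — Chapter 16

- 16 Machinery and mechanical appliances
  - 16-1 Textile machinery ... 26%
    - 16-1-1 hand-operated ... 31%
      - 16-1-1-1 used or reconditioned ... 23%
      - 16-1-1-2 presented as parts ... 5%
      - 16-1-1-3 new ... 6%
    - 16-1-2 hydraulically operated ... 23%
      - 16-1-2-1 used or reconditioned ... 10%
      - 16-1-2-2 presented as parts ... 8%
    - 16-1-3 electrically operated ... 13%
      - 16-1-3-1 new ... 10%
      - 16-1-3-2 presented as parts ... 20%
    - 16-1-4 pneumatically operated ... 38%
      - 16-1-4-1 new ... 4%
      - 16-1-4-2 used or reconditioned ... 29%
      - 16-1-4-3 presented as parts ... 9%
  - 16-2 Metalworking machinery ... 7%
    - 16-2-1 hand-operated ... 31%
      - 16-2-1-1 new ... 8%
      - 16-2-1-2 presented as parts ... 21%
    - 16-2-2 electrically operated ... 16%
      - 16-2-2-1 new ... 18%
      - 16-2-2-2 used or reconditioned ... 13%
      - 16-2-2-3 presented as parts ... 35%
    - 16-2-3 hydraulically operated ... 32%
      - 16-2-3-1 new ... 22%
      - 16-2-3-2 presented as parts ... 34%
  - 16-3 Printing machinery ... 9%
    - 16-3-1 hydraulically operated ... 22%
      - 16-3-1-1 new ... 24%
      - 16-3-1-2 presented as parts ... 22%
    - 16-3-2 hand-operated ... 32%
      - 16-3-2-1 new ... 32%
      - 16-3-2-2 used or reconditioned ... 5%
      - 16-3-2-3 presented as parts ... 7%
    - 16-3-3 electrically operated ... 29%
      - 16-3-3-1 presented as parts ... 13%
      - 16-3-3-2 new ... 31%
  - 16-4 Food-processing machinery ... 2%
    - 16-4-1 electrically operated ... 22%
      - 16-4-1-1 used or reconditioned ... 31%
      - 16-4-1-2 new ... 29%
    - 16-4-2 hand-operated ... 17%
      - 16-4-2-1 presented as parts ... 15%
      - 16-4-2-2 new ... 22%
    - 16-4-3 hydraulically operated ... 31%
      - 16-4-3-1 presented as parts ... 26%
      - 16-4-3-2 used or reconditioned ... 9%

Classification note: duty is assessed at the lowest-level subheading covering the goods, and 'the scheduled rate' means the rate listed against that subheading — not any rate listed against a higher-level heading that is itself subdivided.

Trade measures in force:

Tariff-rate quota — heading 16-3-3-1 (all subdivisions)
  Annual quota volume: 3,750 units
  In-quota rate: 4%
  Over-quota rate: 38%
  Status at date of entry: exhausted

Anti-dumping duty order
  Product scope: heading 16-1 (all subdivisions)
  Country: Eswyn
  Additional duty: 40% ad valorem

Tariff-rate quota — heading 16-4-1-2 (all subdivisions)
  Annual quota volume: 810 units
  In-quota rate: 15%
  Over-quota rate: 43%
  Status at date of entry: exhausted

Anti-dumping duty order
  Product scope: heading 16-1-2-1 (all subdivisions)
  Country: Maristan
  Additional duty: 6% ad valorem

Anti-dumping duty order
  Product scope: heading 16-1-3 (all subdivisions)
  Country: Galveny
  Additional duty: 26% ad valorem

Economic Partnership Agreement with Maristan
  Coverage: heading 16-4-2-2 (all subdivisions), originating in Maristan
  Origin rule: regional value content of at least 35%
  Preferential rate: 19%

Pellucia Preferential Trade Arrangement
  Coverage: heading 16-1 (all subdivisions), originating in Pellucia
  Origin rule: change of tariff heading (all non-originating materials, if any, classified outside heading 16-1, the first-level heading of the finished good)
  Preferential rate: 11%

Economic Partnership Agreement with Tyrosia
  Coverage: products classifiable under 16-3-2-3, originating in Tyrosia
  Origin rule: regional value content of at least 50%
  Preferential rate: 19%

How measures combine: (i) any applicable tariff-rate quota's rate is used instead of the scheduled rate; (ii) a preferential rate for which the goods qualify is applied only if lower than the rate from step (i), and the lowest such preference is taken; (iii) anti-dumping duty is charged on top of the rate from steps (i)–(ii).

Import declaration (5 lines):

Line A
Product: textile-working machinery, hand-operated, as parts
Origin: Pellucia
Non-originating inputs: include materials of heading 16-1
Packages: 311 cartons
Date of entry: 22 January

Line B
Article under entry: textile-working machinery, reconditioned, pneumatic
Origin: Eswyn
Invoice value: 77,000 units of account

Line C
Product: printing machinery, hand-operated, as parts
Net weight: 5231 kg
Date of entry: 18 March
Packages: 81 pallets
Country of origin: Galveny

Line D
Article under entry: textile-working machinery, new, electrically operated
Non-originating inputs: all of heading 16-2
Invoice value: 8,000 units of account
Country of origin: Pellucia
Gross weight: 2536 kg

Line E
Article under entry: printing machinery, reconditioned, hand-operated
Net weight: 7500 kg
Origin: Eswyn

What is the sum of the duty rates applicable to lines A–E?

Line A: textile-working → 16-1; hand-operated → 16-1-1; as parts → 16-1-1-2. Scheduled 5%. Pellucia agreement on 16-1: CTH not met. → 5%.
Line B: textile-working → 16-1; pneumatic → 16-1-4; reconditioned → 16-1-4-2. Scheduled 29%. anti-dumping (Eswyn, 16-1): +40%; total 29% + 40% = 69%. → 69%.
Line C: printing → 16-3; hand-operated → 16-3-2; as parts → 16-3-2-3. Scheduled 7%. No special measure applies. → 7%.
Line D: textile-working → 16-1; electrically operated → 16-1-3; new → 16-1-3-1. Scheduled 10%. Pellucia agreement on 16-1: CTH met → 11% available; preference 11% not lower than 10% → no reduction. → 10%.
Line E: printing → 16-3; hand-operated → 16-3-2; reconditioned → 16-3-2-2. Scheduled 5%. No special measure applies. → 5%.
Sum: 5% + 69% + 7% + 10% + 5% = 96%.

96%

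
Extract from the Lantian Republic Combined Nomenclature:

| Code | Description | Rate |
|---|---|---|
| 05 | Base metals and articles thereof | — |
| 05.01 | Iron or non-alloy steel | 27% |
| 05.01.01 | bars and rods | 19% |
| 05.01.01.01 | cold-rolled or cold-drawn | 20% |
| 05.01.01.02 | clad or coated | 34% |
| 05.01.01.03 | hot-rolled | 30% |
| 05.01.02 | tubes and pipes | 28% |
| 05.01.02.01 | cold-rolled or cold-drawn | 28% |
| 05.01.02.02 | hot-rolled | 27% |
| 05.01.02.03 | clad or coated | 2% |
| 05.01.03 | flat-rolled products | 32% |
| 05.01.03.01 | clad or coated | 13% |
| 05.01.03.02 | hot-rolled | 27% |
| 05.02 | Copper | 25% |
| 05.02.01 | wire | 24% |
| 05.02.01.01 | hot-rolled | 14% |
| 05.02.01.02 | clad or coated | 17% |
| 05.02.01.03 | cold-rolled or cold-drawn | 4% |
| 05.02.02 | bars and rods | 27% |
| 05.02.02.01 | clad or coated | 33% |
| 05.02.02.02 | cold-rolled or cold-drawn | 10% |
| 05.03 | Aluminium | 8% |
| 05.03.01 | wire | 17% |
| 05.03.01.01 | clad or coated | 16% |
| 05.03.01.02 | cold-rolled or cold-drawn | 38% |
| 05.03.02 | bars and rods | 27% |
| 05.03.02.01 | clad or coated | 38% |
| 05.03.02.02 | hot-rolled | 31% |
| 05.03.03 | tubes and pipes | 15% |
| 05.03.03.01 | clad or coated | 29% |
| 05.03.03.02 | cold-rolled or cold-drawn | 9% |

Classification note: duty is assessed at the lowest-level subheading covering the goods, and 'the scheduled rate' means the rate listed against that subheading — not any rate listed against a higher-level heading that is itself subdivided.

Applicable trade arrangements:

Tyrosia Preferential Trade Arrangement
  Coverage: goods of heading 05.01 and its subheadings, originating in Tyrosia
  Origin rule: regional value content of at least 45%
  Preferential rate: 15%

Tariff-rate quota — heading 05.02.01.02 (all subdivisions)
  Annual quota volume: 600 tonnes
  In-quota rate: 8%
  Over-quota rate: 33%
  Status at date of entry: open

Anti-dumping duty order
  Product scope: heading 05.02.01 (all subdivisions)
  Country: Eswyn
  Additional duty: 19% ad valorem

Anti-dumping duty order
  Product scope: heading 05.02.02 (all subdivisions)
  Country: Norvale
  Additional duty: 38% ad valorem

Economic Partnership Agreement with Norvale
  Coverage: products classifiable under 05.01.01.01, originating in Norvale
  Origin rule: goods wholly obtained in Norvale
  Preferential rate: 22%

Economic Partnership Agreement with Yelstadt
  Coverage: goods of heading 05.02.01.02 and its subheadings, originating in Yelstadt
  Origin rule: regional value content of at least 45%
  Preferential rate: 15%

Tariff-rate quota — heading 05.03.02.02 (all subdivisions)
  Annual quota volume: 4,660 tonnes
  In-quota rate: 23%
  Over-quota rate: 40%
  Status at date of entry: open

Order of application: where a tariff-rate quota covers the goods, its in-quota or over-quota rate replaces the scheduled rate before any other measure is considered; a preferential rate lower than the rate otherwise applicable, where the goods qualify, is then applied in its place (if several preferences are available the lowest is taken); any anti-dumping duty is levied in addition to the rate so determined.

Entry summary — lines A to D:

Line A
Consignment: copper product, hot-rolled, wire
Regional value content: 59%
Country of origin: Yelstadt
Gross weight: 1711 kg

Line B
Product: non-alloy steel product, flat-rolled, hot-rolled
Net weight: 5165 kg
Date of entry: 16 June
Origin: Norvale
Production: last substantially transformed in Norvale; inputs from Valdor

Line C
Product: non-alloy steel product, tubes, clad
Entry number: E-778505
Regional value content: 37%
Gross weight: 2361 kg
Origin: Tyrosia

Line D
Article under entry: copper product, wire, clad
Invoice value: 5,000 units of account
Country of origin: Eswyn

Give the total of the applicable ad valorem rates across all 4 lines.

Line A: copper → 05.02; wire → 05.02.01; hot-rolled → 05.02.01.01. Scheduled 14%. Yelstadt agreement on 05.02.01.02: 05.02.01.01 not covered. → 14%.
Line B: non-alloy steel → 05.01; flat-rolled → 05.01.03; hot-rolled → 05.01.03.02. Scheduled 27%. Norvale agreement on 05.01.01.01: 05.01.03.02 not covered. → 27%.
Line C: non-alloy steel → 05.01; tubes → 05.01.02; clad → 05.01.02.03. Scheduled 2%. Tyrosia agreement on 05.01: RVC < 45%. → 2%.
Line D: copper → 05.02; wire → 05.02.01; clad → 05.02.01.02. Scheduled 17%. quota on 05.02.01.02 open → in-quota 8%; anti-dumping (Eswyn, 05.02.01): +19%; total 8% + 19% = 27%. → 27%.
Sum: 14% + 27% + 2% + 27% = 70%.

70%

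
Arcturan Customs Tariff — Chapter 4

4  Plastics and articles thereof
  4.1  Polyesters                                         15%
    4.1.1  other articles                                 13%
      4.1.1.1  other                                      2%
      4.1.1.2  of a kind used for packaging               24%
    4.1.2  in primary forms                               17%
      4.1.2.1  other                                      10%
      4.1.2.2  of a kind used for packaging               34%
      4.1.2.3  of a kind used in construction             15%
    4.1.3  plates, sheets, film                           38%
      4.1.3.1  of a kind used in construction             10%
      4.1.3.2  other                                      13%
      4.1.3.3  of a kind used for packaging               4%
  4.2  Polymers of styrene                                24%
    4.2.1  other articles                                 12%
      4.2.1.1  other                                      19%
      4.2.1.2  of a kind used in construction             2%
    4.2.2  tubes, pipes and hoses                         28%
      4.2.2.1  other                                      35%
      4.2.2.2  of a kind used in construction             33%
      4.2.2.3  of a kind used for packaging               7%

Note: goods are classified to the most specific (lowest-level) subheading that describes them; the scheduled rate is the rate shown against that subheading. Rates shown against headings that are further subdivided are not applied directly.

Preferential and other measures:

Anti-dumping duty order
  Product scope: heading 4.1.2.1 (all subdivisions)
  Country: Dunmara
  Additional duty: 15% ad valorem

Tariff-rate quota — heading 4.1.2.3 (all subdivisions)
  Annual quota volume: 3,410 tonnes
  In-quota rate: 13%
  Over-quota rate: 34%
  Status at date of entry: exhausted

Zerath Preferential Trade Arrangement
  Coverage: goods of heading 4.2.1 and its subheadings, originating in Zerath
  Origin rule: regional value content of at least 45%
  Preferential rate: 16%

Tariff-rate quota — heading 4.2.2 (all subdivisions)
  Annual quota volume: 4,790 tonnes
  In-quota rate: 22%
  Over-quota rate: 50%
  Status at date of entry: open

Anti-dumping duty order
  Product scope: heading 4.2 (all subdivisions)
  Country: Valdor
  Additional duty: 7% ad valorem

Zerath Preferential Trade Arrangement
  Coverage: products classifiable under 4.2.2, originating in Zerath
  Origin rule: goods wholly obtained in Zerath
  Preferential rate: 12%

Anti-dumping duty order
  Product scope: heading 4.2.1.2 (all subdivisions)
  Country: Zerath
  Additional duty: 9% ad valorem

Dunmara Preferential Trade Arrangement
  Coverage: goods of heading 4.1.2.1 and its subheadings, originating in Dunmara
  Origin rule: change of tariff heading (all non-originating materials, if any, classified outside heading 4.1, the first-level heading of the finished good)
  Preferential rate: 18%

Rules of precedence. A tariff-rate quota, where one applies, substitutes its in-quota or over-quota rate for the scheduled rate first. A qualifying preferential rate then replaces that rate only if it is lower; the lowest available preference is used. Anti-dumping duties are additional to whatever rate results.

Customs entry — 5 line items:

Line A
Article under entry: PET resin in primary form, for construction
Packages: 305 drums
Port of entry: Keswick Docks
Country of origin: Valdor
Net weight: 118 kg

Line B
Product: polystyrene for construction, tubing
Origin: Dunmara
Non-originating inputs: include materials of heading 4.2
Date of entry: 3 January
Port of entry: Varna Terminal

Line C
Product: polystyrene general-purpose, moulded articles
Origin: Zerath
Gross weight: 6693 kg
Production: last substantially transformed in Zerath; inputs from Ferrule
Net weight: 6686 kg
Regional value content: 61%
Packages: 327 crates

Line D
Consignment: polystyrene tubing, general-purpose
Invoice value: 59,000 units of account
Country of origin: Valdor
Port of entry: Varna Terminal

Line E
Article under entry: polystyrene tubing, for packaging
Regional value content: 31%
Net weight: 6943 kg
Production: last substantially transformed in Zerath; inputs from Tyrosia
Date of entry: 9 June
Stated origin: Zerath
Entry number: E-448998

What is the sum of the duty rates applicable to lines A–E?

Line A: PET → 4.1; resin in primary form → 4.1.2; for construction → 4.1.2.3. Scheduled 15%. quota on 4.1.2.3 exhausted → over-quota 34%. → 34%.
Line B: polystyrene → 4.2; tubing → 4.2.2; for construction → 4.2.2.2. Scheduled 33%. quota on 4.2.2 open → in-quota 22%; Dunmara agreement on 4.1.2.1: 4.2.2.2 not covered. → 22%.
Line C: polystyrene → 4.2; moulded articles → 4.2.1; general-purpose → 4.2.1.1. Scheduled 19%. Zerath agreement on 4.2.1: RVC ≥ 45% → 16% available; Zerath agreement on 4.2.2: 4.2.1.1 not covered; preferential 16%. → 16%.
Line D: polystyrene → 4.2; tubing → 4.2.2; general-purpose → 4.2.2.1. Scheduled 35%. quota on 4.2.2 open → in-quota 22%; anti-dumping (Valdor, 4.2): +7%; total 22% + 7% = 29%. → 29%.
Line E: polystyrene → 4.2; tubing → 4.2.2; for packaging → 4.2.2.3. Scheduled 7%. quota on 4.2.2 open → in-quota 22%; Zerath agreement on 4.2.1: 4.2.2.3 not covered; Zerath agreement on 4.2.2: not wholly obtained. → 22%.
Sum: 34% + 22% + 16% + 29% + 22% = 123%.

123%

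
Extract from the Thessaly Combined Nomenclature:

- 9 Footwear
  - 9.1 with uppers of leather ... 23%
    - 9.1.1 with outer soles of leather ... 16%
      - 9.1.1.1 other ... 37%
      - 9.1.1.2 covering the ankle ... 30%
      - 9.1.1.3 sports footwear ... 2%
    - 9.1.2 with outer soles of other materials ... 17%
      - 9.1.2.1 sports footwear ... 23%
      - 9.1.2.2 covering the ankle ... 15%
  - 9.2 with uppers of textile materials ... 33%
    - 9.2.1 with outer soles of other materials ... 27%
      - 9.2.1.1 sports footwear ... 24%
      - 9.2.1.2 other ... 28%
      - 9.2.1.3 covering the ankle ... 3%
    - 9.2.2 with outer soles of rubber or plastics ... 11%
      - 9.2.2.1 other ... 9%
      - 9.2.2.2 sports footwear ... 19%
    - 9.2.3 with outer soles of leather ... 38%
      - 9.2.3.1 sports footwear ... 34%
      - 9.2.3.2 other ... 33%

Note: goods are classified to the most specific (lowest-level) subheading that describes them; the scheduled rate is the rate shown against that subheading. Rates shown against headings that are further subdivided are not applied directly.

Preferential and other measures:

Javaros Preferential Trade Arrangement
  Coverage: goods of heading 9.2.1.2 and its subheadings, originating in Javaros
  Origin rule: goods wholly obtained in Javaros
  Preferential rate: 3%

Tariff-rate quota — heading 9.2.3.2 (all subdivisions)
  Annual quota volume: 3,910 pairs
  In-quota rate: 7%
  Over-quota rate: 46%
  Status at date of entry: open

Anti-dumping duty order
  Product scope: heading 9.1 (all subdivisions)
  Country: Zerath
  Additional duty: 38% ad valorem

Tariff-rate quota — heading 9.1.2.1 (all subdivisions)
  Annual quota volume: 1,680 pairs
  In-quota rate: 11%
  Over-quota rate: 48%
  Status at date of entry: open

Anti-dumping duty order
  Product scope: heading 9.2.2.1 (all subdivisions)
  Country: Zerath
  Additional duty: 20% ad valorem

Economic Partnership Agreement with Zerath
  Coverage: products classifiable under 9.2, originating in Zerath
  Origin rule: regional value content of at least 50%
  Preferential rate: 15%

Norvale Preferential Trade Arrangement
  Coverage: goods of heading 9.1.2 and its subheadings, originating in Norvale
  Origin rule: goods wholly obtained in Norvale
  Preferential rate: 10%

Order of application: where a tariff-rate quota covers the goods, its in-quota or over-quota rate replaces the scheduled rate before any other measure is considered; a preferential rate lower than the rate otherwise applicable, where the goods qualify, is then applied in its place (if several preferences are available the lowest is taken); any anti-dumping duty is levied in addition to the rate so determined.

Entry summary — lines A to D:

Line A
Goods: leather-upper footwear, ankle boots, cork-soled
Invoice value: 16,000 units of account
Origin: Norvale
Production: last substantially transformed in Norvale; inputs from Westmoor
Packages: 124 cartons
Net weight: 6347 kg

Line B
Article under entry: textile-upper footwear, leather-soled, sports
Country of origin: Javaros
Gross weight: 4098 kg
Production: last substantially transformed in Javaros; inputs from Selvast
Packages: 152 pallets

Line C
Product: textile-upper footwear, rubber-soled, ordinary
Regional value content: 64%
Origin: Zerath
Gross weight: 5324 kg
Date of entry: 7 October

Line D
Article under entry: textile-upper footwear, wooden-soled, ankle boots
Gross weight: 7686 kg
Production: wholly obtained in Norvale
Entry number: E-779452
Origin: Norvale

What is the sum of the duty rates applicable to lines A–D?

Line A: leather-upper → 9.1; cork-soled → 9.1.2; ankle boots → 9.1.2.2. Scheduled 15%. Norvale agreement on 9.1.2: not wholly obtained. → 15%.
Line B: textile-upper → 9.2; leather-soled → 9.2.3; sports → 9.2.3.1. Scheduled 34%. Javaros agreement on 9.2.1.2: 9.2.3.1 not covered. → 34%.
Line C: textile-upper → 9.2; rubber-soled → 9.2.2; ordinary → 9.2.2.1. Scheduled 9%. Zerath agreement on 9.2: RVC ≥ 50% → 15% available; preference 15% not lower than 9% → no reduction; anti-dumping (Zerath, 9.2.2.1): +20%; total 9% + 20% = 29%. → 29%.
Line D: textile-upper → 9.2; wooden-soled → 9.2.1; ankle boots → 9.2.1.3. Scheduled 3%. Norvale agreement on 9.1.2: 9.2.1.3 not covered. → 3%.
Sum: 15% + 34% + 29% + 3% = 81%.

81%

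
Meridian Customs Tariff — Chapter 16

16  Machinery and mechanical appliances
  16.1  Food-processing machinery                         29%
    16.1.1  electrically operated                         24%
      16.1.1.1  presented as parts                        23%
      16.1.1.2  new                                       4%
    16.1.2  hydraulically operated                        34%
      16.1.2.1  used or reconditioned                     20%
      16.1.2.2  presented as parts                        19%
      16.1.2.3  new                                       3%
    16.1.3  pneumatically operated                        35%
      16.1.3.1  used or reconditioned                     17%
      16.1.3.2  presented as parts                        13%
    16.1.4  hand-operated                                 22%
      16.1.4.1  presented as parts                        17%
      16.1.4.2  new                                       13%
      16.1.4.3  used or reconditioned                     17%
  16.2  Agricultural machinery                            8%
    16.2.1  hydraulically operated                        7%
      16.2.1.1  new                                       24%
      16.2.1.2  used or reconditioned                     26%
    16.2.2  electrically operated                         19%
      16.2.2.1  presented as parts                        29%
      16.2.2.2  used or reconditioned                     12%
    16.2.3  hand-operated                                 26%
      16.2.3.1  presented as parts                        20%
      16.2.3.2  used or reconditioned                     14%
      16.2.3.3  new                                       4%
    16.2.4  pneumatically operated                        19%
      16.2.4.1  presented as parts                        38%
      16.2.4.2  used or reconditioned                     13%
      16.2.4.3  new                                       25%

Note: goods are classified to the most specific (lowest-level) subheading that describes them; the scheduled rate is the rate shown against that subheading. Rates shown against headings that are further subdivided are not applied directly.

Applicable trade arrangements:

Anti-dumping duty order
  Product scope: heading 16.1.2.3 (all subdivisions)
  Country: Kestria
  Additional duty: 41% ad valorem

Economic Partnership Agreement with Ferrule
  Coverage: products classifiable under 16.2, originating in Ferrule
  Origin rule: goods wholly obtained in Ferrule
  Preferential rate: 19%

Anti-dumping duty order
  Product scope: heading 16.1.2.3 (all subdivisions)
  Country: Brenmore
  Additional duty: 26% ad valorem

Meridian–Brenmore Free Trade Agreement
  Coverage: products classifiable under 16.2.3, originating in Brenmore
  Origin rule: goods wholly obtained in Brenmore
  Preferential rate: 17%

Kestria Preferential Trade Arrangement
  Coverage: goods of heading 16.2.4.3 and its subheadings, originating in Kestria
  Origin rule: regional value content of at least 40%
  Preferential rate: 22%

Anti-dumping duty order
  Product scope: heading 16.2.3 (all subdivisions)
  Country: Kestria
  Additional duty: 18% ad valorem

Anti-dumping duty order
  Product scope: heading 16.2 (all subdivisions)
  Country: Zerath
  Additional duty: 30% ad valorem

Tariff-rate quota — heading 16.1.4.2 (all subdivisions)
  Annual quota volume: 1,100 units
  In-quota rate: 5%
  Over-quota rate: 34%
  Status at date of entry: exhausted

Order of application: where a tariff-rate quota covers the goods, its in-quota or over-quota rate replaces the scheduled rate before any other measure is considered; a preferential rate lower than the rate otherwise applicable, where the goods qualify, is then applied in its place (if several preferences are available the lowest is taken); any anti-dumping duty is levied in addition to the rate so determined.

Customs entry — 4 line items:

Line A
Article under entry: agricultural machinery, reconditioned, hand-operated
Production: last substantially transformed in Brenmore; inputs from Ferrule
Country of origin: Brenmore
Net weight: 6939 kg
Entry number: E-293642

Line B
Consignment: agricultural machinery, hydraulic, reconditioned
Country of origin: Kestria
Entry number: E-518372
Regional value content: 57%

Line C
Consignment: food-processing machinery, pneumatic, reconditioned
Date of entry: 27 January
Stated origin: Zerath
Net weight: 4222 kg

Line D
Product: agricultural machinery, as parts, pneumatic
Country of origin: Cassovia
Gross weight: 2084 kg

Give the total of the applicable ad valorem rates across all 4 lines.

Line A: agricultural → 16.2; hand-operated → 16.2.3; reconditioned → 16.2.3.2. Scheduled 14%. Brenmore agreement on 16.2.3: not wholly obtained. → 14%.
Line B: agricultural → 16.2; hydraulic → 16.2.1; reconditioned → 16.2.1.2. Scheduled 26%. Kestria agreement on 16.2.4.3: 16.2.1.2 not covered. → 26%.
Line C: food-processing → 16.1; pneumatic → 16.1.3; reconditioned → 16.1.3.1. Scheduled 17%. No special measure applies. → 17%.
Line D: agricultural → 16.2; pneumatic → 16.2.4; as parts → 16.2.4.1. Scheduled 38%. No special measure applies. → 38%.
Sum: 14% + 26% + 17% + 38% = 95%.

95%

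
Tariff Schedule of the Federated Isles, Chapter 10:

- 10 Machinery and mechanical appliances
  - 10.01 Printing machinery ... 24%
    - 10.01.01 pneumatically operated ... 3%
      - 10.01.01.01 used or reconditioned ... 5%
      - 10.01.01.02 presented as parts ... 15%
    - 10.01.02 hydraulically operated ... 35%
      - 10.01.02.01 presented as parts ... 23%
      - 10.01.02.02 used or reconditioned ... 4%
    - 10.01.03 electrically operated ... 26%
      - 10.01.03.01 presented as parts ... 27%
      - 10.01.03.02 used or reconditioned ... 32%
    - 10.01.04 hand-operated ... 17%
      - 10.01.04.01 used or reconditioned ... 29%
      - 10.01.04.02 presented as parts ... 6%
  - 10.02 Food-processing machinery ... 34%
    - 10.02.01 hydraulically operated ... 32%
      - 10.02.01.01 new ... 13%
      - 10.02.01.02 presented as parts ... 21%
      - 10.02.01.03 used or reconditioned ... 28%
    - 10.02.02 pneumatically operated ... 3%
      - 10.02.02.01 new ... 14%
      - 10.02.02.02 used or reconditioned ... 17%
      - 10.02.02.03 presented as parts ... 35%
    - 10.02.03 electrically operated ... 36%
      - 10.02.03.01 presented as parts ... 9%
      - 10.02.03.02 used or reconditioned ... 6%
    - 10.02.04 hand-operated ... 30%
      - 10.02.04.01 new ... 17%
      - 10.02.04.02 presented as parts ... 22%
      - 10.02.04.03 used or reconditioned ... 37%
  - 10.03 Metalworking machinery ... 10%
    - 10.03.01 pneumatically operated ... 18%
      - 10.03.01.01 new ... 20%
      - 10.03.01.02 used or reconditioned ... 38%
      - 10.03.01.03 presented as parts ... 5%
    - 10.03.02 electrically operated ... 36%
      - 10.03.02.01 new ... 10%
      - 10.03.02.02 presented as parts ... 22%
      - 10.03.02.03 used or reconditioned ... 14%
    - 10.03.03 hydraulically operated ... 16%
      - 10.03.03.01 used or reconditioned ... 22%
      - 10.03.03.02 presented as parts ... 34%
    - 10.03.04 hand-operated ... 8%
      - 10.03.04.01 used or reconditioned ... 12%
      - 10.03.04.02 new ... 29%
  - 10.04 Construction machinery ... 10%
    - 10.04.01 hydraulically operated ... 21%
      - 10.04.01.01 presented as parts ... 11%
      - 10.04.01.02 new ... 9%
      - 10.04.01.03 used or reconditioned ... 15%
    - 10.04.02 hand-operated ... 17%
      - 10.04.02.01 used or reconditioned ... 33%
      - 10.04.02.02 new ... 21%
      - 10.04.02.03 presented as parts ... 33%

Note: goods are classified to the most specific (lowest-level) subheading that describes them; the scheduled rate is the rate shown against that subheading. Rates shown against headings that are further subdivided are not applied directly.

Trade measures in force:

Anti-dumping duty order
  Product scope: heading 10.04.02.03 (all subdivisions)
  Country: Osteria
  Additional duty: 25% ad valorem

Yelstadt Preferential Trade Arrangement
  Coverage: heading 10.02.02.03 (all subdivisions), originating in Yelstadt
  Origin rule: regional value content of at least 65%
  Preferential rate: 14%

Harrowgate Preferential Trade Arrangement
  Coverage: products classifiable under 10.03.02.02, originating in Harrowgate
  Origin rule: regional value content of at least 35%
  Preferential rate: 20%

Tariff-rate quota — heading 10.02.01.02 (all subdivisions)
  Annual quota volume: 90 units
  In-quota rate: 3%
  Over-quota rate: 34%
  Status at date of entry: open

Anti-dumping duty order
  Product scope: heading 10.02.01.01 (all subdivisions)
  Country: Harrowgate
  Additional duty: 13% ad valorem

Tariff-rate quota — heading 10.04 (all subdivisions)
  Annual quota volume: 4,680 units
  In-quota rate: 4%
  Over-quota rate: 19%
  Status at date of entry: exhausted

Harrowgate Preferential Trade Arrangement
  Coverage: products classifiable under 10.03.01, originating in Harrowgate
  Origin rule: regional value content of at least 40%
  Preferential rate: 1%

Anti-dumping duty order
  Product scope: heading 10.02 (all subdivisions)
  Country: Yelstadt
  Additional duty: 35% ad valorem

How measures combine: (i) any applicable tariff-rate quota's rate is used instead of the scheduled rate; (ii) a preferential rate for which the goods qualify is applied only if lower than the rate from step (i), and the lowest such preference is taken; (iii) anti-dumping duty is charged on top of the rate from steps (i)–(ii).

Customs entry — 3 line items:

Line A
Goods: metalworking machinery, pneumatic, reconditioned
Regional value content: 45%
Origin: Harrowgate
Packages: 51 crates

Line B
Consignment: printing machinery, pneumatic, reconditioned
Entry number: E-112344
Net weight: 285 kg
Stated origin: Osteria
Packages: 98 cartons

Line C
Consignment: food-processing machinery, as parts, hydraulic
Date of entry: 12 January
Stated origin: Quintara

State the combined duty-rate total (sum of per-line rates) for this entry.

Line A: metalworking → 10.03; pneumatic → 10.03.01; reconditioned → 10.03.01.02. Scheduled 38%. Harrowgate agreement on 10.03.02.02: 10.03.01.02 not covered; Harrowgate agreement on 10.03.01: RVC ≥ 40% → 1% available; preferential 1%. → 1%.
Line B: printing → 10.01; pneumatic → 10.01.01; reconditioned → 10.01.01.01. Scheduled 5%. No special measure applies. → 5%.
Line C: food-processing → 10.02; hydraulic → 10.02.01; as parts → 10.02.01.02. Scheduled 21%. quota on 10.02.01.02 open → in-quota 3%. → 3%.
Sum: 1% + 5% + 3% = 9%.

9%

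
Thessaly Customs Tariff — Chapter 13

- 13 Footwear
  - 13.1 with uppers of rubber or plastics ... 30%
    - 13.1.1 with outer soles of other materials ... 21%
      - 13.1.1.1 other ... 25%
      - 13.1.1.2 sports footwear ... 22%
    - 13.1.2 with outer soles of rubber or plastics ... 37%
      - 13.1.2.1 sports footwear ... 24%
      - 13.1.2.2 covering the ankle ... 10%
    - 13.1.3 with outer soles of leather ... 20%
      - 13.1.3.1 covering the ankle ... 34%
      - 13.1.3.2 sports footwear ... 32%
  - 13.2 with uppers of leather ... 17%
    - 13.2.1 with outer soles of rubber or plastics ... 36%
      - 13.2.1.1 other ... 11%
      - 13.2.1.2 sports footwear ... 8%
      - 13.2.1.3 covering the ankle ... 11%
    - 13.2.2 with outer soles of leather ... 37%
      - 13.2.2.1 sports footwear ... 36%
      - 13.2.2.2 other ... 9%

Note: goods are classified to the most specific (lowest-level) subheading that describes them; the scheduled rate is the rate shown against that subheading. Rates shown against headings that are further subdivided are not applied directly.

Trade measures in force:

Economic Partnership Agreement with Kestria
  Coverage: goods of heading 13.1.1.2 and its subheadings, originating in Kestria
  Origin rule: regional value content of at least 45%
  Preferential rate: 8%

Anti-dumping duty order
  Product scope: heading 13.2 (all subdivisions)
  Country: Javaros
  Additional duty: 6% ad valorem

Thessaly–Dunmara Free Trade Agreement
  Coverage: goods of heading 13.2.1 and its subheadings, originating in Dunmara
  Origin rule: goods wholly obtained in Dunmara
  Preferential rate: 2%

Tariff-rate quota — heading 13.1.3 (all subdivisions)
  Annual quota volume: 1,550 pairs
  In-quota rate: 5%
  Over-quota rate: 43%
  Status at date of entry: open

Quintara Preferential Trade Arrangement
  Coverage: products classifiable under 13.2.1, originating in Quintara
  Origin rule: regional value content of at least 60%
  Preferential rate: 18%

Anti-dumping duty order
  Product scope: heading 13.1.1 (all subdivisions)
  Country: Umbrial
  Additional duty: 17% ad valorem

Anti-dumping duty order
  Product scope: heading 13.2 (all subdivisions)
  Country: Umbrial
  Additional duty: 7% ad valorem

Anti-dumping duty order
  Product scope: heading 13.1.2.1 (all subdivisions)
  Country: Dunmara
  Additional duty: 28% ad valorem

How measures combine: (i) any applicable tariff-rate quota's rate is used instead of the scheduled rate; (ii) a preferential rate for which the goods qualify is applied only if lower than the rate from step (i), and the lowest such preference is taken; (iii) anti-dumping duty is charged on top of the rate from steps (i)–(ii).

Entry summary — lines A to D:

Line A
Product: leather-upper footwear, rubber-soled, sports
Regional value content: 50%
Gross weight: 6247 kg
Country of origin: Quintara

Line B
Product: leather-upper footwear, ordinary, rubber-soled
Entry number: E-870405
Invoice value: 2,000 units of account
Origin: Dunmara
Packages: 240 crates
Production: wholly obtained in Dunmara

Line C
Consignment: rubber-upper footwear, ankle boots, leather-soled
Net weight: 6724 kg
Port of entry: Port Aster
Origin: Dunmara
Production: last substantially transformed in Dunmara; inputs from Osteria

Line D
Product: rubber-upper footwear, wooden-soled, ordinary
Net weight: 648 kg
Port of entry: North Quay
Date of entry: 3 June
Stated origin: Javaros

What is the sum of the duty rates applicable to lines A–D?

Line A: leather-upper → 13.2; rubber-soled → 13.2.1; sports → 13.2.1.2. Scheduled 8%. Quintara agreement on 13.2.1: RVC < 60%. → 8%.
Line B: leather-upper → 13.2; rubber-soled → 13.2.1; ordinary → 13.2.1.1. Scheduled 11%. Dunmara agreement on 13.2.1: wholly obtained → 2% available; preferential 2%. → 2%.
Line C: rubber-upper → 13.1; leather-soled → 13.1.3; ankle boots → 13.1.3.1. Scheduled 34%. quota on 13.1.3 open → in-quota 5%; Dunmara agreement on 13.2.1: 13.1.3.1 not covered. → 5%.
Line D: rubber-upper → 13.1; wooden-soled → 13.1.1; ordinary → 13.1.1.1. Scheduled 25%. No special measure applies. → 25%.
Sum: 8% + 2% + 5% + 25% = 40%.

40%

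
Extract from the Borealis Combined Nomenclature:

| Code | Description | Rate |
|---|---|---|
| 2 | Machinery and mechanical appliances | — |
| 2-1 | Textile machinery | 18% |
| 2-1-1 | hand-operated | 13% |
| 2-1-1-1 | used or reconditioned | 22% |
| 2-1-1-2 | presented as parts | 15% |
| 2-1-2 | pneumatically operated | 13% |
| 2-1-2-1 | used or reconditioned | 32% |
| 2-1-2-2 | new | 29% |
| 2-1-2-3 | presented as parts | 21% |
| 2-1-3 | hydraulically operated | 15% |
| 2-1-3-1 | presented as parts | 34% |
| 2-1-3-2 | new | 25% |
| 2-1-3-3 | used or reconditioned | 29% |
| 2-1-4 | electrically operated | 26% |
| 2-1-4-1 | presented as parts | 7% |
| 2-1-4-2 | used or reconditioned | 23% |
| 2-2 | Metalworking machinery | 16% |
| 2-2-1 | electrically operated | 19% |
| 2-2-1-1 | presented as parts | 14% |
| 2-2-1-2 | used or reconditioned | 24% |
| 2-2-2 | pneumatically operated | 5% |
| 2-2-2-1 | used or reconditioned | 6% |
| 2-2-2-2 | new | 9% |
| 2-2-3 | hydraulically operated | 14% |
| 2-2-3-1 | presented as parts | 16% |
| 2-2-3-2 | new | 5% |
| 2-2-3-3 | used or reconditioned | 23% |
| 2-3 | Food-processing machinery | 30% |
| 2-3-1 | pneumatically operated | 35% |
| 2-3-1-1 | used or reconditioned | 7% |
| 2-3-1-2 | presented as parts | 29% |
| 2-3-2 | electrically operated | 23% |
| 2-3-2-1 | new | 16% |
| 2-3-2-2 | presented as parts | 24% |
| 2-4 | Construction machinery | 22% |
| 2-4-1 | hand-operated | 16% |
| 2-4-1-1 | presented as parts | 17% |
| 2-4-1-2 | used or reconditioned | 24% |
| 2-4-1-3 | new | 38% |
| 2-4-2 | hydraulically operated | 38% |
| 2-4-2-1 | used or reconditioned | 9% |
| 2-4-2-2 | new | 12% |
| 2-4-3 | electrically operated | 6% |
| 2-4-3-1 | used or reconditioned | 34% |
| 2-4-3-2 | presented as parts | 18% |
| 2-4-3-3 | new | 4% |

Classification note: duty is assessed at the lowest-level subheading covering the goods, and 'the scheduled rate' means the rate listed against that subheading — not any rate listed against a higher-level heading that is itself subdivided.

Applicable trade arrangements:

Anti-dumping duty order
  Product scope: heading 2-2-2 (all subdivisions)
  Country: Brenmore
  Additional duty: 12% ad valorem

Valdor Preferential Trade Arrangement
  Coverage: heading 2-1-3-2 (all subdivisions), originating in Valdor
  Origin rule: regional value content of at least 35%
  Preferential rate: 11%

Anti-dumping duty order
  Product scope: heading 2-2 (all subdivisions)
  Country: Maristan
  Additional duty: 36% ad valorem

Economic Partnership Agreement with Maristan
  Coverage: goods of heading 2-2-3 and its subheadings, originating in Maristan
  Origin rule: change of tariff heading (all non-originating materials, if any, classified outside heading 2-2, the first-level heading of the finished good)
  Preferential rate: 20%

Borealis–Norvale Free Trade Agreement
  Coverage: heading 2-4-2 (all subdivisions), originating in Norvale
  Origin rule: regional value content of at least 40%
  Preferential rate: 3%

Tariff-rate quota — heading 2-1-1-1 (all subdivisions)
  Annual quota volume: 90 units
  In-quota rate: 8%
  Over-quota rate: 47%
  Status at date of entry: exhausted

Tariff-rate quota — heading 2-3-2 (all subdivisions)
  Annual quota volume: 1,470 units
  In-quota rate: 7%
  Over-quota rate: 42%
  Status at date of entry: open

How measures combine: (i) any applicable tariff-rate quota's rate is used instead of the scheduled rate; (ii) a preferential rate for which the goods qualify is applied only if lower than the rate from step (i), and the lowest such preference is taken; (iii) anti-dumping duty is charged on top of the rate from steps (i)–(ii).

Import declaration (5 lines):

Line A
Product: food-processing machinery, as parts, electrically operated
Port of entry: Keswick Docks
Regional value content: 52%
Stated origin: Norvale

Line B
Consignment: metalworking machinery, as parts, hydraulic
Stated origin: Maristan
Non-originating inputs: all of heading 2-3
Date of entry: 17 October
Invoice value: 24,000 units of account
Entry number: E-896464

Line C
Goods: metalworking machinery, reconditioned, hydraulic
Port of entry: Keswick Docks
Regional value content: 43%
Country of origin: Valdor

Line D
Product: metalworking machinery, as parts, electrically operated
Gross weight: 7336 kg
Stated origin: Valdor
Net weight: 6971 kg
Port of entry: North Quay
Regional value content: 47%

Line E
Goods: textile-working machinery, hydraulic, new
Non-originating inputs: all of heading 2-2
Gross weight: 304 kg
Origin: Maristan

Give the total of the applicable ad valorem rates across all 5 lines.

121%

Line A: food-processing → 2-3; electrically operated → 2-3-2; as parts → 2-3-2-2. Scheduled 24%. quota on 2-3-2 open → in-quota 7%; Norvale agreement on 2-4-2: 2-3-2-2 not covered. → 7%.
Line B: metalworking → 2-2; hydraulic → 2-2-3; as parts → 2-2-3-1. Scheduled 16%. Maristan agreement on 2-2-3: CTH met → 20% available; preference 20% not lower than 16% → no reduction; anti-dumping (Maristan, 2-2): +36%; total 16% + 36% = 52%. → 52%.
Line C: metalworking → 2-2; hydraulic → 2-2-3; reconditioned → 2-2-3-3. Scheduled 23%. Valdor agreement on 2-1-3-2: 2-2-3-3 not covered. → 23%.
Line D: metalworking → 2-2; electrically operated → 2-2-1; as parts → 2-2-1-1. Scheduled 14%. Valdor agreement on 2-1-3-2: 2-2-1-1 not covered. → 14%.
Line E: textile-working → 2-1; hydraulic → 2-1-3; new → 2-1-3-2. Scheduled 25%. Maristan agreement on 2-2-3: 2-1-3-2 not covered. → 25%.
Sum: 7% + 52% + 23% + 14% + 25% = 121%.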